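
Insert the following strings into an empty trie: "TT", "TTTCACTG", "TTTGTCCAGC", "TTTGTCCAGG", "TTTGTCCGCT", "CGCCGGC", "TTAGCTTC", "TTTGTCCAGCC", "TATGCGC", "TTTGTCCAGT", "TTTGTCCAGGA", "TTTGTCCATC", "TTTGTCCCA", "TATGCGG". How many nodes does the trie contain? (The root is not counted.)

Trace insertions, counting only characters that open a new branch:
  "TT" → 2 new (T, T)
  "TTTCACTG" → prefix "TT" already present; 6 new (T, C, A, C, T, G)
  "TTTGTCCAGC" → prefix "TTT" already present; 7 new (G, T, C, C, A, G, C)
  "TTTGTCCAGG" → prefix "TTTGTCCAG" already present; 1 new (G)
  "TTTGTCCGCT" → prefix "TTTGTCC" already present; 3 new (G, C, T)
  "CGCCGGC" → 7 new (C, G, C, C, G, G, C)
  "TTAGCTTC" → prefix "TT" already present; 6 new (A, G, C, T, T, C)
  "TTTGTCCAGCC" → prefix "TTTGTCCAGC" already present; 1 new (C)
  "TATGCGC" → prefix "T" already present; 6 new (A, T, G, C, G, C)
  "TTTGTCCAGT" → prefix "TTTGTCCAG" already present; 1 new (T)
  "TTTGTCCAGGA" → prefix "TTTGTCCAGG" already present; 1 new (A)
  "TTTGTCCATC" → prefix "TTTGTCCA" already present; 2 new (T, C)
  "TTTGTCCCA" → prefix "TTTGTCC" already present; 2 new (C, A)
  "TATGCGG" → prefix "TATGCG" already present; 1 new (G)
Total nodes = 2 + 6 + 7 + 1 + 3 + 7 + 6 + 1 + 6 + 1 + 1 + 2 + 2 + 1 = 46

46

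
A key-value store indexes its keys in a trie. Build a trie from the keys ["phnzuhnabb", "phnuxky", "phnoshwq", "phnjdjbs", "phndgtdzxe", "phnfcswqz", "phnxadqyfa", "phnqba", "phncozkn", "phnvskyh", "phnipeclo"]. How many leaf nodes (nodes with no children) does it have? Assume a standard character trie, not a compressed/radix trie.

A leaf is a node with no children — equivalently, the end of a word that is not a proper prefix of any other stored word.
Those words: "phncozkn", "phndgtdzxe", "phnfcswqz", "phnipeclo", "phnjdjbs", "phnoshwq", "phnqba", "phnuxky", "phnvskyh", "phnxadqyfa", "phnzuhnabb"
Leaf count: 11

11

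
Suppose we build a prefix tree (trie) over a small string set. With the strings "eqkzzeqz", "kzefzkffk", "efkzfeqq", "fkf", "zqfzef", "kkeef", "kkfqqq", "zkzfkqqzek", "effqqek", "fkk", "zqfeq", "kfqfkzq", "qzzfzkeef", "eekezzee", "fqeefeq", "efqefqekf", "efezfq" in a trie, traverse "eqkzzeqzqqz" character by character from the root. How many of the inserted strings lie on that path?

Walk "eqkzzeqzqqz" from the root; an end-of-word marker is hit whenever a stored word is a prefix of "eqkzzeqzqqz".
Prefixes of the query that are stored words: "eqkzzeqz"
Count: 1

1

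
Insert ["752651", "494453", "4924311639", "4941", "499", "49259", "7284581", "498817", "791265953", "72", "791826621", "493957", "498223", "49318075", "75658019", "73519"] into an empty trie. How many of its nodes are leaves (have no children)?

A leaf is a node with no children — equivalently, the end of a word that is not a proper prefix of any other stored word.
Those words: "4924311639", "49259", "49318075", "493957", "4941", "494453", "498223", "498817", "499", "7284581", "73519", "752651", "75658019", "791265953", "791826621"
Leaf count: 15

15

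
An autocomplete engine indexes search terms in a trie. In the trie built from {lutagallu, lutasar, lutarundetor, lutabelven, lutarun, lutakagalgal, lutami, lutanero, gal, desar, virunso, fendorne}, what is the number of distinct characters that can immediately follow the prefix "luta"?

7

Walk "luta" from the root, arriving at one node.
Characters that immediately follow "luta" among the stored strings: {b, g, k, m, n, r, s}.
That node has 7 child edges.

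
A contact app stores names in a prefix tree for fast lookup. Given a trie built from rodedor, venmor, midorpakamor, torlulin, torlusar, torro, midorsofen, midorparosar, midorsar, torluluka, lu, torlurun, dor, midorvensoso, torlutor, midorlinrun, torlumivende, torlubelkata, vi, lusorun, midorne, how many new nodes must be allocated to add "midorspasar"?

"midors" is already a path in the trie; the remaining "pasar" must be added.
New nodes needed: |"midorspasar"| − 6 = 11 − 6 = 5.

5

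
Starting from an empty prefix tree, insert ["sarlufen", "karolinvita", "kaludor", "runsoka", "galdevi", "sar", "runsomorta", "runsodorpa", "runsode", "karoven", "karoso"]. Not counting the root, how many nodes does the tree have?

54

Insert word by word; a character creates a node only if that edge doesn't already exist:
  "sarlufen" → 8 new (s, a, r, l, u, f, e, n)
  "karolinvita" → 11 new (k, a, r, o, l, i, n, v, i, t, a)
  "kaludor" → prefix "ka" already present; 5 new (l, u, d, o, r)
  "runsoka" → 7 new (r, u, n, s, o, k, a)
  "galdevi" → 7 new (g, a, l, d, e, v, i)
  "sar" → prefix "sar" already present; 0 new (none)
  "runsomorta" → prefix "runso" already present; 5 new (m, o, r, t, a)
  "runsodorpa" → prefix "runso" already present; 5 new (d, o, r, p, a)
  "runsode" → prefix "runsod" already present; 1 new (e)
  "karoven" → prefix "karo" already present; 3 new (v, e, n)
  "karoso" → prefix "karo" already present; 2 new (s, o)
Total nodes = 8 + 11 + 5 + 7 + 7 + 0 + 5 + 5 + 1 + 3 + 2 = 54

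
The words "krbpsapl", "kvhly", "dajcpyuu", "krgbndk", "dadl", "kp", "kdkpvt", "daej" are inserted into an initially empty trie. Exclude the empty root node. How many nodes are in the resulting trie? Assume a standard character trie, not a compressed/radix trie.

For each word, the new-node count is its length minus the longest prefix already in the trie:
  "krbpsapl" → 8 new (k, r, b, p, s, a, p, l)
  "kvhly" → prefix "k" already present; 4 new (v, h, l, y)
  "dajcpyuu" → 8 new (d, a, j, c, p, y, u, u)
  "krgbndk" → prefix "kr" already present; 5 new (g, b, n, d, k)
  "dadl" → prefix "da" already present; 2 new (d, l)
  "kp" → prefix "k" already present; 1 new (p)
  "kdkpvt" → prefix "k" already present; 5 new (d, k, p, v, t)
  "daej" → prefix "da" already present; 2 new (e, j)
Total nodes = 8 + 4 + 8 + 5 + 2 + 1 + 5 + 2 = 35

35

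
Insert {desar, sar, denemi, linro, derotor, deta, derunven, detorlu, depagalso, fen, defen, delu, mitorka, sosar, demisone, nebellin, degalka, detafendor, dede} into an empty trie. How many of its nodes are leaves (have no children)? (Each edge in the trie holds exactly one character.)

Leaves are exactly the stored words that no other stored word extends.
Those words: "dede", "defen", "degalka", "delu", "demisone", "denemi", "depagalso", "derotor", "derunven", "desar", "detafendor", "detorlu", "fen", "linro", "mitorka", "nebellin", "sar", "sosar"
Leaf count: 18

18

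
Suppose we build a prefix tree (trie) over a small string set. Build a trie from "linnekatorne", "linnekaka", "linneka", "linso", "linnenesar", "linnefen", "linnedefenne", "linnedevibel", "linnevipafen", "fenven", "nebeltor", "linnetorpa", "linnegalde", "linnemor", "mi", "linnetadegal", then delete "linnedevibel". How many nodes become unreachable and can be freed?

5

Walk "linnedevibel" from the leaf back toward the root, removing each node that no remaining word uses.
The suffix "vibel" (5 nodes) is used only by "linnedevibel"; the node for "linnede" still has the child "f", so pruning stops there.
Nodes removed: 5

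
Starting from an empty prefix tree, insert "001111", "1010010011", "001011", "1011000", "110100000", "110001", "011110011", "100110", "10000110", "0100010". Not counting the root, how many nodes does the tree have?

Trace insertions, counting only characters that open a new branch:
  "001111" → 6 new (0, 0, 1, 1, 1, 1)
  "1010010011" → 10 new (1, 0, 1, 0, 0, 1, 0, 0, 1, 1)
  "001011" → prefix "001" already present; 3 new (0, 1, 1)
  "1011000" → prefix "101" already present; 4 new (1, 0, 0, 0)
  "110100000" → prefix "1" already present; 8 new (1, 0, 1, 0, 0, 0, 0, 0)
  "110001" → prefix "110" already present; 3 new (0, 0, 1)
  "011110011" → prefix "0" already present; 8 new (1, 1, 1, 1, 0, 0, 1, 1)
  "100110" → prefix "10" already present; 4 new (0, 1, 1, 0)
  "10000110" → prefix "100" already present; 5 new (0, 0, 1, 1, 0)
  "0100010" → prefix "01" already present; 5 new (0, 0, 0, 1, 0)
Total nodes = 6 + 10 + 3 + 4 + 8 + 3 + 8 + 4 + 5 + 5 = 56

56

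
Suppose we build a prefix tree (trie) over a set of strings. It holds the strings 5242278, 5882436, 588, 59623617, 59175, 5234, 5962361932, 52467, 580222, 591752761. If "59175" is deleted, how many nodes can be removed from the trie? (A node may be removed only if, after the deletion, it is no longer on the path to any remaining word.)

0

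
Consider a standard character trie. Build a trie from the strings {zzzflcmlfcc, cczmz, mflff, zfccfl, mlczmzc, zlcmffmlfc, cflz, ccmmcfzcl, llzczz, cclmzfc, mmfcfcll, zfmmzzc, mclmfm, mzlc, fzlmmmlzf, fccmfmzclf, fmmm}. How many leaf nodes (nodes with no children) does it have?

Leaves are exactly the stored words that no other stored word extends.
Those words: "cclmzfc", "ccmmcfzcl", "cczmz", "cflz", "fccmfmzclf", "fmmm", "fzlmmmlzf", "llzczz", "mclmfm", "mflff", "mlczmzc", "mmfcfcll", "mzlc", "zfccfl", "zfmmzzc", "zlcmffmlfc", "zzzflcmlfcc"
Leaf count: 17

17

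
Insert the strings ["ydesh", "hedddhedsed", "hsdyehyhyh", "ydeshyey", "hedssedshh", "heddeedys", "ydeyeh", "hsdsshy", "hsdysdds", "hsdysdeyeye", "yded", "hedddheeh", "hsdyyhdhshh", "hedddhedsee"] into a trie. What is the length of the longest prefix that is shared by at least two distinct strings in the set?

10

Equivalently: take the maximum, over all pairs, of their longest common prefix length.
"hedddhedsed" and "hedddhedsee" agree on "hedddhedse" (10 characters) before diverging; nothing deeper is shared.
Longest shared-prefix length: 10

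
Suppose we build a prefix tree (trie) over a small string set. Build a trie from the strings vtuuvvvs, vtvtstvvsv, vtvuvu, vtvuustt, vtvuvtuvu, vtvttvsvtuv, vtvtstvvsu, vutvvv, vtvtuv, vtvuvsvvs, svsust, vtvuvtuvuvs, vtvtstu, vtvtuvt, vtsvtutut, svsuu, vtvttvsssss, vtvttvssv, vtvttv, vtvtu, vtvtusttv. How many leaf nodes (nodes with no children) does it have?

A leaf is a node with no children — equivalently, the end of a word that is not a proper prefix of any other stored word.
Those words: "svsust", "svsuu", "vtsvtutut", "vtuuvvvs", "vtvtstu", "vtvtstvvsu", "vtvtstvvsv", "vtvttvsssss", "vtvttvssv", "vtvttvsvtuv", "vtvtusttv", "vtvtuvt", "vtvuustt", "vtvuvsvvs", "vtvuvtuvuvs", "vtvuvu", "vutvvv"
Leaf count: 17

17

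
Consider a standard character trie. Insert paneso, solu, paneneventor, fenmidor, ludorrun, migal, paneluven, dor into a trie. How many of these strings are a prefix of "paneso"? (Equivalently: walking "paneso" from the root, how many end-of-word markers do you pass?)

Check each prefix of "paneso" against the stored set — each match is an end-marker on the path.
Prefixes of the query that are stored words: "paneso"
Count: 1

1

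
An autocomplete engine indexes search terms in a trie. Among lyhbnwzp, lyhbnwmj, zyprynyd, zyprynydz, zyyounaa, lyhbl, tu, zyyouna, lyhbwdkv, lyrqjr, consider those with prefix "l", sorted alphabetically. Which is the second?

lyhbnwmj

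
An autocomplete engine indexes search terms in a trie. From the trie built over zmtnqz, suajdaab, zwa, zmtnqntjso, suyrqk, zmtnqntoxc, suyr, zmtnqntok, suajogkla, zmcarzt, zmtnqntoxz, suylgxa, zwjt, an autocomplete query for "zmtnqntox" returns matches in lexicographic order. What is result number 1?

zmtnqntoxc

Words with prefix "zmtnqntox", in lexicographic order: "zmtnqntoxc", "zmtnqntoxz"
The 1st is zmtnqntoxc.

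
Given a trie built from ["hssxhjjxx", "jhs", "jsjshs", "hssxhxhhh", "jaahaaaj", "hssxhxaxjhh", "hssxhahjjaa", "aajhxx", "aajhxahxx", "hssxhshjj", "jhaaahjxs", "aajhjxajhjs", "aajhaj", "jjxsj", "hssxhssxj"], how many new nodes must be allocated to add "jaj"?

1

The longest prefix of "jaj" already in the trie is "ja" (length 2).
New nodes needed: |"jaj"| − 2 = 3 − 2 = 1.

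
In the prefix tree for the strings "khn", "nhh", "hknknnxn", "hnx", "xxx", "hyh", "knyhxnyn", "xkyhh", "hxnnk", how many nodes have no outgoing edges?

A leaf is a node with no children — equivalently, the end of a word that is not a proper prefix of any other stored word.
Those words: "hknknnxn", "hnx", "hxnnk", "hyh", "khn", "knyhxnyn", "nhh", "xkyhh", "xxx"
Leaf count: 9

9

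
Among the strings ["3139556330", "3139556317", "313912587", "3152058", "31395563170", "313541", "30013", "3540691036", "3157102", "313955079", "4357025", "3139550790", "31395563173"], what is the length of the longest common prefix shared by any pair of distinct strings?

10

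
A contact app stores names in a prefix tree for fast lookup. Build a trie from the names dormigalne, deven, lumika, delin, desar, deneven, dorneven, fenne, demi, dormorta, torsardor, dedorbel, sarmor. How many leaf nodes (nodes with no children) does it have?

A leaf is a node with no children — equivalently, the end of a word that is not a proper prefix of any other stored word.
Those words: "dedorbel", "delin", "demi", "deneven", "desar", "deven", "dormigalne", "dormorta", "dorneven", "fenne", "lumika", "sarmor", "torsardor"
Leaf count: 13

13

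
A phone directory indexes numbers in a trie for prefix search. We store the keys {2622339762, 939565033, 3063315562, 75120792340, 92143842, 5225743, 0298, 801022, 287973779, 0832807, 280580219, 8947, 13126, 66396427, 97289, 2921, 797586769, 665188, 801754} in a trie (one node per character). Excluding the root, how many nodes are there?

123

Count nodes per top-level branch (shared prefixes stored once):
  '0'-branch (0298, 0832807): 10 nodes
  '1'-branch (13126): 5 nodes
  '2'-branch (2622339762, 280580219, 287973779, 2921): 28 nodes
  '3'-branch (3063315562): 10 nodes
  '5'-branch (5225743): 7 nodes
  '6'-branch (66396427, 665188): 12 nodes
  '7'-branch (75120792340, 797586769): 19 nodes
  '8'-branch (801022, 801754, 8947): 12 nodes
  '9'-branch (92143842, 939565033, 97289): 20 nodes
Sum: 123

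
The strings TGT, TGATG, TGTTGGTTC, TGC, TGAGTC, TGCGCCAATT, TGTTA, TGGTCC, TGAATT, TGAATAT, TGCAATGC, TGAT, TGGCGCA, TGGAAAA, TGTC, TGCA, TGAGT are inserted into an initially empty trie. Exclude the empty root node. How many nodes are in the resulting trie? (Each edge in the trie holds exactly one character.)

47

Trace insertions, counting only characters that open a new branch:
  "TGT" → 3 new (T, G, T)
  "TGATG" → prefix "TG" already present; 3 new (A, T, G)
  "TGTTGGTTC" → prefix "TGT" already present; 6 new (T, G, G, T, T, C)
  "TGC" → prefix "TG" already present; 1 new (C)
  "TGAGTC" → prefix "TGA" already present; 3 new (G, T, C)
  "TGCGCCAATT" → prefix "TGC" already present; 7 new (G, C, C, A, A, T, T)
  "TGTTA" → prefix "TGTT" already present; 1 new (A)
  "TGGTCC" → prefix "TG" already present; 4 new (G, T, C, C)
  "TGAATT" → prefix "TGA" already present; 3 new (A, T, T)
  "TGAATAT" → prefix "TGAAT" already present; 2 new (A, T)
  "TGCAATGC" → prefix "TGC" already present; 5 new (A, A, T, G, C)
  "TGAT" → prefix "TGAT" already present; 0 new (none)
  "TGGCGCA" → prefix "TGG" already present; 4 new (C, G, C, A)
  "TGGAAAA" → prefix "TGG" already present; 4 new (A, A, A, A)
  "TGTC" → prefix "TGT" already present; 1 new (C)
  "TGCA" → prefix "TGCA" already present; 0 new (none)
  "TGAGT" → prefix "TGAGT" already present; 0 new (none)
Total nodes = 3 + 3 + 6 + 1 + 3 + 7 + 1 + 4 + 3 + 2 + 5 + 0 + 4 + 4 + 1 + 0 + 0 = 47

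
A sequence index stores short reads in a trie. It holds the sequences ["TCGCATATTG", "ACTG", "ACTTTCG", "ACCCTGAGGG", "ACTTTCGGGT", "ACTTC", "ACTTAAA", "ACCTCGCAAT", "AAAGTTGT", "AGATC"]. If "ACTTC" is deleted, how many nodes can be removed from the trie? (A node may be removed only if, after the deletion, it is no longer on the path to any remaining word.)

After clearing the end-marker at "ACTTC", prune upward until reaching a node still needed by another word.
The suffix "C" (1 node) is used only by "ACTTC"; the node for "ACTT" still has the child "T", so pruning stops there.
Nodes removed: 1

1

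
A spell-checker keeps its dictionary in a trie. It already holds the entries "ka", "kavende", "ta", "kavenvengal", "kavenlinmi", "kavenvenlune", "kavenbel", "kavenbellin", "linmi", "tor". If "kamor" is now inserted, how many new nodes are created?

3

The longest prefix of "kamor" already in the trie is "ka" (length 2).
So 5 − 2 = 3 new nodes.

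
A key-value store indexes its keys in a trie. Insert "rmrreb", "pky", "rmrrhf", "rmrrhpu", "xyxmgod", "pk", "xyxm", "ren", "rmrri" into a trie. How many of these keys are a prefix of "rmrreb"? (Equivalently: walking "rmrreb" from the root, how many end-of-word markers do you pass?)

Check each prefix of "rmrreb" against the stored set — each match is an end-marker on the path.
Prefixes of the query that are stored words: "rmrreb"
Count: 1

1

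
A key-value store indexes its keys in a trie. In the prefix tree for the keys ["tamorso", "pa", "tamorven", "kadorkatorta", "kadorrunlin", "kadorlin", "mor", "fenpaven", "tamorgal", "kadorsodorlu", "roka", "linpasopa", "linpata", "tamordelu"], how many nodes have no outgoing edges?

14

Leaves are exactly the stored words that no other stored word extends.
Those words: "fenpaven", "kadorkatorta", "kadorlin", "kadorrunlin", "kadorsodorlu", "linpasopa", "linpata", "mor", "pa", "roka", "tamordelu", "tamorgal", "tamorso", "tamorven"
Leaf count: 14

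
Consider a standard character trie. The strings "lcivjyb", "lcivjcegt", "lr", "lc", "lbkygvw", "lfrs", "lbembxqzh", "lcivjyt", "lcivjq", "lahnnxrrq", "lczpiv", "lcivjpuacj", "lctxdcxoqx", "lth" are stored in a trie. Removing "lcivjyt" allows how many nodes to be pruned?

1

After clearing the end-marker at "lcivjyt", prune upward until reaching a node still needed by another word.
The suffix "t" (1 node) is used only by "lcivjyt"; the node for "lcivjy" still has the child "b", so pruning stops there.
Nodes removed: 1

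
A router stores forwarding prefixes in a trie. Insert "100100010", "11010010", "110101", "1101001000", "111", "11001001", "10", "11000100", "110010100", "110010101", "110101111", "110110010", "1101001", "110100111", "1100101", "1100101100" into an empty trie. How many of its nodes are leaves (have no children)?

A leaf is a node with no children — equivalently, the end of a word that is not a proper prefix of any other stored word.
Those words: "100100010", "11000100", "11001001", "110010100", "110010101", "1100101100", "1101001000", "110100111", "110101111", "110110010", "111"
Leaf count: 11

11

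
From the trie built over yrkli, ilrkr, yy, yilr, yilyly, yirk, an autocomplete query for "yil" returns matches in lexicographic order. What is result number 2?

yilyly

Words with prefix "yil", in lexicographic order: "yilr", "yilyly"
The 2nd is yilyly.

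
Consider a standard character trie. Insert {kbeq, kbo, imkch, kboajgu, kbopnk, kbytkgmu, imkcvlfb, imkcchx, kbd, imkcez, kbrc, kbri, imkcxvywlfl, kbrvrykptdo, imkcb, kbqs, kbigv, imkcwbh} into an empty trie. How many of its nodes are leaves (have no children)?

17

A leaf is a node with no children — equivalently, the end of a word that is not a proper prefix of any other stored word.
Those words: "imkcb", "imkcchx", "imkcez", "imkch", "imkcvlfb", "imkcwbh", "imkcxvywlfl", "kbd", "kbeq", "kbigv", "kboajgu", "kbopnk", "kbqs", "kbrc", "kbri", "kbrvrykptdo", "kbytkgmu"
Leaf count: 17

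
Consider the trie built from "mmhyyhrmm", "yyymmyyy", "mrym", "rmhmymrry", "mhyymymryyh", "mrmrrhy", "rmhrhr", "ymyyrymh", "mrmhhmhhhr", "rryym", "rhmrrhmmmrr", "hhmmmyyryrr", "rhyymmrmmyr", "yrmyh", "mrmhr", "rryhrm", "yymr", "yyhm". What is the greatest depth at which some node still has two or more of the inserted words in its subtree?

4

Equivalently: take the maximum, over all pairs, of their longest common prefix length.
"mrmhhmhhhr" and "mrmhr" agree on "mrmh" (4 characters) before diverging; nothing deeper is shared.
Longest shared-prefix length: 4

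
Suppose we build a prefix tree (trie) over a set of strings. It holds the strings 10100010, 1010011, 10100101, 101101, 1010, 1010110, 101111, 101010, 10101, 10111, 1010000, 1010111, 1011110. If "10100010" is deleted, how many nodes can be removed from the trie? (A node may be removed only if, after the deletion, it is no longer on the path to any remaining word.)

2

A node on "10100010"'s path can go only if nothing else ends at it or branches off below it.
The suffix "10" (2 nodes) is used only by "10100010"; the node for "101000" still has the child "0", so pruning stops there.
Nodes removed: 2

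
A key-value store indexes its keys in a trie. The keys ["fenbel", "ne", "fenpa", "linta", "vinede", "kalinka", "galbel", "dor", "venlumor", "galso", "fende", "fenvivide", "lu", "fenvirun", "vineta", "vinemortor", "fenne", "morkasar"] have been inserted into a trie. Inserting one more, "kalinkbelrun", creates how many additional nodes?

6

Walking "kalinkbelrun" from the root, the first 6 characters ("kalink") follow existing edges; "b" is the first miss.
So 12 − 6 = 6 new nodes.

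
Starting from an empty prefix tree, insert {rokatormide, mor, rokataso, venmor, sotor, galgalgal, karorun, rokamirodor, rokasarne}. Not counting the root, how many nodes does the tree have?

56

Count nodes per top-level branch (shared prefixes stored once):
  'g'-branch (galgalgal): 9 nodes
  'k'-branch (karorun): 7 nodes
  'm'-branch (mor): 3 nodes
  'r'-branch (rokamirodor, rokasarne, rokataso, rokatormide): 26 nodes
  's'-branch (sotor): 5 nodes
  'v'-branch (venmor): 6 nodes
Sum: 56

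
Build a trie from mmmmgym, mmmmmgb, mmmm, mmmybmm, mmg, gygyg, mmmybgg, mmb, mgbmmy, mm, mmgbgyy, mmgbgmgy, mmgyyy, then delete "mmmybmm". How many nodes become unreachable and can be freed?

Walk "mmmybmm" from the leaf back toward the root, removing each node that no remaining word uses.
The suffix "mm" (2 nodes) is used only by "mmmybmm"; the node for "mmmyb" still has the child "g", so pruning stops there.
Nodes removed: 2

2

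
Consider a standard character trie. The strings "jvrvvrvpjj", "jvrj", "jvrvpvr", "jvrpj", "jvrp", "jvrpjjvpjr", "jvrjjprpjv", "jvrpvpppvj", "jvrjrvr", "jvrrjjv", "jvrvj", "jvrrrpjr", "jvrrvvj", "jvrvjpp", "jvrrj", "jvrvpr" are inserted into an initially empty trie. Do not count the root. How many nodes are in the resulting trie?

51

Insert word by word; a character creates a node only if that edge doesn't already exist:
  "jvrvvrvpjj" → 10 new (j, v, r, v, v, r, v, p, j, j)
  "jvrj" → prefix "jvr" already present; 1 new (j)
  "jvrvpvr" → prefix "jvrv" already present; 3 new (p, v, r)
  "jvrpj" → prefix "jvr" already present; 2 new (p, j)
  "jvrp" → prefix "jvrp" already present; 0 new (none)
  "jvrpjjvpjr" → prefix "jvrpj" already present; 5 new (j, v, p, j, r)
  "jvrjjprpjv" → prefix "jvrj" already present; 6 new (j, p, r, p, j, v)
  "jvrpvpppvj" → prefix "jvrp" already present; 6 new (v, p, p, p, v, j)
  "jvrjrvr" → prefix "jvrj" already present; 3 new (r, v, r)
  "jvrrjjv" → prefix "jvr" already present; 4 new (r, j, j, v)
  "jvrvj" → prefix "jvrv" already present; 1 new (j)
  "jvrrrpjr" → prefix "jvrr" already present; 4 new (r, p, j, r)
  "jvrrvvj" → prefix "jvrr" already present; 3 new (v, v, j)
  "jvrvjpp" → prefix "jvrvj" already present; 2 new (p, p)
  "jvrrj" → prefix "jvrrj" already present; 0 new (none)
  "jvrvpr" → prefix "jvrvp" already present; 1 new (r)
Total nodes = 10 + 1 + 3 + 2 + 0 + 5 + 6 + 6 + 3 + 4 + 1 + 4 + 3 + 2 + 0 + 1 = 51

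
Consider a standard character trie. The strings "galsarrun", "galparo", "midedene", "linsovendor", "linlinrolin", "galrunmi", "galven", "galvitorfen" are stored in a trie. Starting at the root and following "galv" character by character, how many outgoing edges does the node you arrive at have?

2

Follow the path "galv" to its node, then look at its outgoing edges.
Distinct next characters after "galv": e, i.
That node has 2 child edges.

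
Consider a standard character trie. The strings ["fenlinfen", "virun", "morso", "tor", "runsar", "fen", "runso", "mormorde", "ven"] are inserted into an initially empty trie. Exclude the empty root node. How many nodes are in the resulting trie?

Count nodes per top-level branch (shared prefixes stored once):
  'f'-branch (fen, fenlinfen): 9 nodes
  'm'-branch (mormorde, morso): 10 nodes
  'r'-branch (runsar, runso): 7 nodes
  't'-branch (tor): 3 nodes
  'v'-branch (ven, virun): 7 nodes
Sum: 36

36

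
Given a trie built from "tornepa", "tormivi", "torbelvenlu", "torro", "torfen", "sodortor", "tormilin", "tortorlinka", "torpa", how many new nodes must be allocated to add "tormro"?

2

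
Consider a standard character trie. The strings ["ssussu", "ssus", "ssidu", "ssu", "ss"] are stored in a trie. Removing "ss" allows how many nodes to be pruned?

Walk "ss" from the leaf back toward the root, removing each node that no remaining word uses.
Every node on "ss" is still needed (e.g. by "ssussu"), so nothing is freed.
Nodes removed: 0

0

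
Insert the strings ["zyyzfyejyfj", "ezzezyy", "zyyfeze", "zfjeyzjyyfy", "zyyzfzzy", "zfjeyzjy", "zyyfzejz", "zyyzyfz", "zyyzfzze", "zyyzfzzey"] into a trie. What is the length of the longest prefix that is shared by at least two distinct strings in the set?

8

The deepest shared node is where two words last agree before diverging.
e.g. "zfjeyzjy" and "zfjeyzjyyfy" share the prefix "zfjeyzjy" of length 8; no pair shares a longer one.
Longest shared-prefix length: 8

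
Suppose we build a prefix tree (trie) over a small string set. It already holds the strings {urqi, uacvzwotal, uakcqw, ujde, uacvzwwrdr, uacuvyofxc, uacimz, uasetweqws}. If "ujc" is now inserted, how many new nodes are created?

1

The longest prefix of "ujc" already in the trie is "uj" (length 2).
Each of the 1 remaining characters creates one node.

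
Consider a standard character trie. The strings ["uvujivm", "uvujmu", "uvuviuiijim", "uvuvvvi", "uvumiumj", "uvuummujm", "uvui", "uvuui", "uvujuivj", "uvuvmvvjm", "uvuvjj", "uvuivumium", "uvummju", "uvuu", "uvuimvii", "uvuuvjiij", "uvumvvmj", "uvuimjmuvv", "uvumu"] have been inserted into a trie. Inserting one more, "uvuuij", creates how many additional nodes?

1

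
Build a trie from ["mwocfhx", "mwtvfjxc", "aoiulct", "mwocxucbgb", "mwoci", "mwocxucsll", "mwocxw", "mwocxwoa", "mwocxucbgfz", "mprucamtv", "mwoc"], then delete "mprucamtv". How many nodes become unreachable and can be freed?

8

Walk "mprucamtv" from the leaf back toward the root, removing each node that no remaining word uses.
The suffix "prucamtv" (8 nodes) is used only by "mprucamtv"; the node for "m" still has the child "w", so pruning stops there.
Nodes removed: 8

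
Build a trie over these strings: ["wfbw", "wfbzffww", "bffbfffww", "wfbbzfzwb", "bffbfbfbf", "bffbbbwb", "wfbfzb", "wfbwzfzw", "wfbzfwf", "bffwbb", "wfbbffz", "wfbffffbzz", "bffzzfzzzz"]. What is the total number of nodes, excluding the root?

60

Count nodes per top-level branch (shared prefixes stored once):
  'b'-branch (bffbbbwb, bffbfbfbf, bffbfffww, bffwbb, bffzzfzzzz): 27 nodes
  'w'-branch (wfbbffz, wfbbzfzwb, wfbffffbzz, wfbfzb, wfbw, wfbwzfzw, wfbzffww, wfbzfwf): 33 nodes
Sum: 60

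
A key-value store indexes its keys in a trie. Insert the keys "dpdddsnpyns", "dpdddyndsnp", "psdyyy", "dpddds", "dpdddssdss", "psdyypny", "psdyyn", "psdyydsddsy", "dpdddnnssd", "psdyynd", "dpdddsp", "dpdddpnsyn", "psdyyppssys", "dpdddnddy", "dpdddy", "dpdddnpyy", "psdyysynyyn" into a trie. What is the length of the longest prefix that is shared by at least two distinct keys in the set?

6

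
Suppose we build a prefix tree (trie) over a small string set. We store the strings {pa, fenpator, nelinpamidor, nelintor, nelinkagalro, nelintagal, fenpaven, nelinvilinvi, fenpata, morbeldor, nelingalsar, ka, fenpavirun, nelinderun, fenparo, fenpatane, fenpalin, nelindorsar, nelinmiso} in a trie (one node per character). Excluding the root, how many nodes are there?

Trace insertions, counting only characters that open a new branch:
  "pa" → 2 new (p, a)
  "fenpator" → 8 new (f, e, n, p, a, t, o, r)
  "nelinpamidor" → 12 new (n, e, l, i, n, p, a, m, i, d, o, r)
  "nelintor" → prefix "nelin" already present; 3 new (t, o, r)
  "nelinkagalro" → prefix "nelin" already present; 7 new (k, a, g, a, l, r, o)
  "nelintagal" → prefix "nelint" already present; 4 new (a, g, a, l)
  "fenpaven" → prefix "fenpa" already present; 3 new (v, e, n)
  "nelinvilinvi" → prefix "nelin" already present; 7 new (v, i, l, i, n, v, i)
  "fenpata" → prefix "fenpat" already present; 1 new (a)
  "morbeldor" → 9 new (m, o, r, b, e, l, d, o, r)
  "nelingalsar" → prefix "nelin" already present; 6 new (g, a, l, s, a, r)
  "ka" → 2 new (k, a)
  "fenpavirun" → prefix "fenpav" already present; 4 new (i, r, u, n)
  "nelinderun" → prefix "nelin" already present; 5 new (d, e, r, u, n)
  "fenparo" → prefix "fenpa" already present; 2 new (r, o)
  "fenpatane" → prefix "fenpata" already present; 2 new (n, e)
  "fenpalin" → prefix "fenpa" already present; 3 new (l, i, n)
  "nelindorsar" → prefix "nelind" already present; 5 new (o, r, s, a, r)
  "nelinmiso" → prefix "nelin" already present; 4 new (m, i, s, o)
Total nodes = 2 + 8 + 12 + 3 + 7 + 4 + 3 + 7 + 1 + 9 + 6 + 2 + 4 + 5 + 2 + 2 + 3 + 5 + 4 = 89

89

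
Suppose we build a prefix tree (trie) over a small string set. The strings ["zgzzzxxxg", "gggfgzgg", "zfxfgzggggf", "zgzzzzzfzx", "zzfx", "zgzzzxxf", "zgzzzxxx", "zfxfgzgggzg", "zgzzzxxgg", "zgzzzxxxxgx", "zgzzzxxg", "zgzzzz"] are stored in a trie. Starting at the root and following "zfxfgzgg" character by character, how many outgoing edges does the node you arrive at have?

Walk "zfxfgzgg" from the root, arriving at one node.
Distinct next characters after "zfxfgzgg": g.
That node has 1 child edge.

1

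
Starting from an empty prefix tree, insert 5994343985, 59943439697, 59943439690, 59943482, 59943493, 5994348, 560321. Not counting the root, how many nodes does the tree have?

23

Insert word by word; a character creates a node only if that edge doesn't already exist:
  "5994343985" → 10 new (5, 9, 9, 4, 3, 4, 3, 9, 8, 5)
  "59943439697" → prefix "59943439" already present; 3 new (6, 9, 7)
  "59943439690" → prefix "5994343969" already present; 1 new (0)
  "59943482" → prefix "599434" already present; 2 new (8, 2)
  "59943493" → prefix "599434" already present; 2 new (9, 3)
  "5994348" → prefix "5994348" already present; 0 new (none)
  "560321" → prefix "5" already present; 5 new (6, 0, 3, 2, 1)
Total nodes = 10 + 3 + 1 + 2 + 2 + 0 + 5 = 23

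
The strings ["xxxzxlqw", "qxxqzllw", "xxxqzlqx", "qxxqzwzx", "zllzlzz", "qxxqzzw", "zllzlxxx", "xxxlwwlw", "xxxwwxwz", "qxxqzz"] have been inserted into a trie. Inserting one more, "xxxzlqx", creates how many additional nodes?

The longest prefix of "xxxzlqx" already in the trie is "xxxz" (length 4).
New nodes needed: |"xxxzlqx"| − 4 = 7 − 4 = 3.

3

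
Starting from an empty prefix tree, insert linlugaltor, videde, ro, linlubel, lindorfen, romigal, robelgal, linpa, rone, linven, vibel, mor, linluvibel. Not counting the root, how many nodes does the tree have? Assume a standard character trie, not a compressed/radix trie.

57

Count nodes per top-level branch (shared prefixes stored once):
  'l'-branch (lindorfen, linlubel, linlugaltor, linluvibel, linpa, linven): 30 nodes
  'm'-branch (mor): 3 nodes
  'r'-branch (ro, robelgal, romigal, rone): 15 nodes
  'v'-branch (vibel, videde): 9 nodes
Sum: 57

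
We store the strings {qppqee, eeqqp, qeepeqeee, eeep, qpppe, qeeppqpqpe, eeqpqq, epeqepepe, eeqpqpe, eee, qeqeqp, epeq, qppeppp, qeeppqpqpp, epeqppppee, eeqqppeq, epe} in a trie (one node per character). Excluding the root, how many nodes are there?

Trace insertions, counting only characters that open a new branch:
  "qppqee" → 6 new (q, p, p, q, e, e)
  "eeqqp" → 5 new (e, e, q, q, p)
  "qeepeqeee" → prefix "q" already present; 8 new (e, e, p, e, q, e, e, e)
  "eeep" → prefix "ee" already present; 2 new (e, p)
  "qpppe" → prefix "qpp" already present; 2 new (p, e)
  "qeeppqpqpe" → prefix "qeep" already present; 6 new (p, q, p, q, p, e)
  "eeqpqq" → prefix "eeq" already present; 3 new (p, q, q)
  "epeqepepe" → prefix "e" already present; 8 new (p, e, q, e, p, e, p, e)
  "eeqpqpe" → prefix "eeqpq" already present; 2 new (p, e)
  "eee" → prefix "eee" already present; 0 new (none)
  "qeqeqp" → prefix "qe" already present; 4 new (q, e, q, p)
  "epeq" → prefix "epeq" already present; 0 new (none)
  "qppeppp" → prefix "qpp" already present; 4 new (e, p, p, p)
  "qeeppqpqpp" → prefix "qeeppqpqp" already present; 1 new (p)
  "epeqppppee" → prefix "epeq" already present; 6 new (p, p, p, p, e, e)
  "eeqqppeq" → prefix "eeqqp" already present; 3 new (p, e, q)
  "epe" → prefix "epe" already present; 0 new (none)
Total nodes = 6 + 5 + 8 + 2 + 2 + 6 + 3 + 8 + 2 + 0 + 4 + 0 + 4 + 1 + 6 + 3 + 0 = 60

60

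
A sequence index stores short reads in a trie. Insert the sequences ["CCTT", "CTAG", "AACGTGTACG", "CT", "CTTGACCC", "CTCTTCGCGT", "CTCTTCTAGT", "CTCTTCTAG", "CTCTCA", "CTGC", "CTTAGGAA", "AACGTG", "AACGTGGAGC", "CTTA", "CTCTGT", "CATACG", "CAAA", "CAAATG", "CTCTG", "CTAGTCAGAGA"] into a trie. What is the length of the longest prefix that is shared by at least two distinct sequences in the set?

Equivalently: take the maximum, over all pairs, of their longest common prefix length.
"CTCTTCTAG" and "CTCTTCTAGT" agree on "CTCTTCTAG" (9 characters) before diverging; nothing deeper is shared.
Longest shared-prefix length: 9

9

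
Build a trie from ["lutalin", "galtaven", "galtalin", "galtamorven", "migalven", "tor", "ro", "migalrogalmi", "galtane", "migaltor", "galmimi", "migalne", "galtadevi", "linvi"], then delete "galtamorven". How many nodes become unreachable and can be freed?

6

Walk "galtamorven" from the leaf back toward the root, removing each node that no remaining word uses.
The suffix "morven" (6 nodes) is used only by "galtamorven"; the node for "galta" still has the child "v", so pruning stops there.
Nodes removed: 6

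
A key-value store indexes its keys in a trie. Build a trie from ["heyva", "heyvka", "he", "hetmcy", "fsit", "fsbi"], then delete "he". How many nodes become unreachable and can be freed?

After clearing the end-marker at "he", prune upward until reaching a node still needed by another word.
Every node on "he" is still needed (e.g. by "heyva"), so nothing is freed.
Nodes removed: 0

0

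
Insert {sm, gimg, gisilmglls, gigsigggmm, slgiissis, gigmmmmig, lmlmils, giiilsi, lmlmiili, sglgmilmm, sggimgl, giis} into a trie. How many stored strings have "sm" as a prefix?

Traverse to the node for "sm", then collect every word in that subtree.
Words under "sm": sm
Count: 1

1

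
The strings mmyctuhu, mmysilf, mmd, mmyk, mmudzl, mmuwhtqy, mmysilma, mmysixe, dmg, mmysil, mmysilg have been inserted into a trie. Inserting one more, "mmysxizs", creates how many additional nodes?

Walking "mmysxizs" from the root, the first 4 characters ("mmys") follow existing edges; "x" is the first miss.
Each of the 4 remaining characters creates one node.

4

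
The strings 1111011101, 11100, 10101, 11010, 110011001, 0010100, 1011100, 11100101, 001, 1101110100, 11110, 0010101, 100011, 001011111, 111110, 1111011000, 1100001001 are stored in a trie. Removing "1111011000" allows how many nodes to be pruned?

3

A node on "1111011000"'s path can go only if nothing else ends at it or branches off below it.
The suffix "000" (3 nodes) is used only by "1111011000"; the node for "1111011" still has the child "1", so pruning stops there.
Nodes removed: 3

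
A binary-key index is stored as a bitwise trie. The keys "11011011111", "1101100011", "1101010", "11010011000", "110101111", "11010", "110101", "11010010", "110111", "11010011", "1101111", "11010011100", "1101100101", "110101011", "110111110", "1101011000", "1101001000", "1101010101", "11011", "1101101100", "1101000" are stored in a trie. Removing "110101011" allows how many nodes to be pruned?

1

After clearing the end-marker at "110101011", prune upward until reaching a node still needed by another word.
The suffix "1" (1 node) is used only by "110101011"; the node for "11010101" still has the child "0", so pruning stops there.
Nodes removed: 1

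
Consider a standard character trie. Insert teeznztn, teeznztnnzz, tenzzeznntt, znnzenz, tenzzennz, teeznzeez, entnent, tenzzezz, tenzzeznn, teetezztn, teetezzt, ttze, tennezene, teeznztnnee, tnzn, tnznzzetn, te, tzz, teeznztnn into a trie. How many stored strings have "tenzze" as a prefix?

4

Walk to "tenzze"; the words in its subtree are exactly those with that prefix.
Words under "tenzze": tenzzennz, tenzzeznn, tenzzeznntt, tenzzezz
Count: 4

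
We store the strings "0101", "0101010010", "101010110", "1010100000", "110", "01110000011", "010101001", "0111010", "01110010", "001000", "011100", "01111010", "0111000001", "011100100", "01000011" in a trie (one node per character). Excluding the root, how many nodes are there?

53

Trace insertions, counting only characters that open a new branch:
  "0101" → 4 new (0, 1, 0, 1)
  "0101010010" → prefix "0101" already present; 6 new (0, 1, 0, 0, 1, 0)
  "101010110" → 9 new (1, 0, 1, 0, 1, 0, 1, 1, 0)
  "1010100000" → prefix "101010" already present; 4 new (0, 0, 0, 0)
  "110" → prefix "1" already present; 2 new (1, 0)
  "01110000011" → prefix "01" already present; 9 new (1, 1, 0, 0, 0, 0, 0, 1, 1)
  "010101001" → prefix "010101001" already present; 0 new (none)
  "0111010" → prefix "01110" already present; 2 new (1, 0)
  "01110010" → prefix "011100" already present; 2 new (1, 0)
  "001000" → prefix "0" already present; 5 new (0, 1, 0, 0, 0)
  "011100" → prefix "011100" already present; 0 new (none)
  "01111010" → prefix "0111" already present; 4 new (1, 0, 1, 0)
  "0111000001" → prefix "0111000001" already present; 0 new (none)
  "011100100" → prefix "01110010" already present; 1 new (0)
  "01000011" → prefix "010" already present; 5 new (0, 0, 0, 1, 1)
Total nodes = 4 + 6 + 9 + 4 + 2 + 9 + 0 + 2 + 2 + 5 + 0 + 4 + 0 + 1 + 5 = 53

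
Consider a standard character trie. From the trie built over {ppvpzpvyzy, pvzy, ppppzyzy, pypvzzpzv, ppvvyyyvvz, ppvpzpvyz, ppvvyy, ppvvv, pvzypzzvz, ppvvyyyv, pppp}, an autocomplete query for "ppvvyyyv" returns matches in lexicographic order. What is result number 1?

ppvvyyyv

DFS of the "ppvvyyyv" subtree visits, in order: "ppvvyyyv", "ppvvyyyvvz"
Position 1: ppvvyyyv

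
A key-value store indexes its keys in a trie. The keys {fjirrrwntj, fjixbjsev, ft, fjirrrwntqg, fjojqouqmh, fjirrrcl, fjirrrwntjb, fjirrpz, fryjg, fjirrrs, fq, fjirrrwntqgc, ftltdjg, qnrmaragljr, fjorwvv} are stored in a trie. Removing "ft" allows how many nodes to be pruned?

Walk "ft" from the leaf back toward the root, removing each node that no remaining word uses.
Every node on "ft" is still needed (e.g. by "ftltdjg"), so nothing is freed.
Nodes removed: 0

0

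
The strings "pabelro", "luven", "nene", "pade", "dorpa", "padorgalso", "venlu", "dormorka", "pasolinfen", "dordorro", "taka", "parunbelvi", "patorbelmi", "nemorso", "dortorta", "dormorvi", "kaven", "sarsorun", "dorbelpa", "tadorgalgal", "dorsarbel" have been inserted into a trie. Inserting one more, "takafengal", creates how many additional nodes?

Walking "takafengal" from the root, the first 4 characters ("taka") follow existing edges; "f" is the first miss.
New nodes needed: |"takafengal"| − 4 = 10 − 4 = 6.

6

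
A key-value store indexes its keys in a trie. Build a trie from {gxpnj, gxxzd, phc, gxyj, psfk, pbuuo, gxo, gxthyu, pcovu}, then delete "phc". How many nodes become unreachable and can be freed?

2

After clearing the end-marker at "phc", prune upward until reaching a node still needed by another word.
The suffix "hc" (2 nodes) is used only by "phc"; the node for "p" still has the child "s", so pruning stops there.
Nodes removed: 2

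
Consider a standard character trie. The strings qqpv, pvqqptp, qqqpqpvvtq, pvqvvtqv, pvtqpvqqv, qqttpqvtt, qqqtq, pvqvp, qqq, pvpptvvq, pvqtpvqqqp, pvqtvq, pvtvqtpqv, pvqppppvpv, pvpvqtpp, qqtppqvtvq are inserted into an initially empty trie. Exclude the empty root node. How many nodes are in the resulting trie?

81

Count nodes per top-level branch (shared prefixes stored once):
  'p'-branch (pvpptvvq, pvpvqtpp, pvqppppvpv, pvqqptp, pvqtpvqqqp, pvqtvq, pvqvp, pvqvvtqv, pvtqpvqqv, pvtvqtpqv): 53 nodes
  'q'-branch (qqpv, qqq, qqqpqpvvtq, qqqtq, qqtppqvtvq, qqttpqvtt): 28 nodes
Sum: 81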